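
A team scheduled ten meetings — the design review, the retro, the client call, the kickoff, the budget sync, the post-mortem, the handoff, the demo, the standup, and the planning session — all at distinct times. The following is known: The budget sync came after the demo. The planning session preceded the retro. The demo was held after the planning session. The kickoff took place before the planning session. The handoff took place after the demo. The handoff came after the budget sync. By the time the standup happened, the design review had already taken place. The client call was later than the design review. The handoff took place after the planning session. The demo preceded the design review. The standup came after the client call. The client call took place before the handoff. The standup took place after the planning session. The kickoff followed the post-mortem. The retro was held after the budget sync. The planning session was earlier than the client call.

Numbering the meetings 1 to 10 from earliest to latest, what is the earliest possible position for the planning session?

The kickoff and the post-mortem must both come before the planning session — 2 forced predecessors.
Nothing else is forced ahead of the planning session, so its earliest slot is position 2 + 1 = 3.

3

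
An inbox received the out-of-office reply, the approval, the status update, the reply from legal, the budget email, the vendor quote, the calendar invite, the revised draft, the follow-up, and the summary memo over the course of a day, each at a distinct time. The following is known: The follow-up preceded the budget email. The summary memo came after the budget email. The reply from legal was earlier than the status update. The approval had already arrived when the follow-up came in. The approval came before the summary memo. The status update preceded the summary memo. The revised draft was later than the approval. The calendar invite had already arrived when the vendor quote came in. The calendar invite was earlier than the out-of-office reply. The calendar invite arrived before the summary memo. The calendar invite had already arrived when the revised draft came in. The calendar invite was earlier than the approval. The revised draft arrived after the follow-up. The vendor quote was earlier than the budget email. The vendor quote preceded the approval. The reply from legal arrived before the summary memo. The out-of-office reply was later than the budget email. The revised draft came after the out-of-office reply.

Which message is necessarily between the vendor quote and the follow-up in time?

the approval

Tracing the constraints gives the vendor quote → the approval → the follow-up, so the approval sits after the vendor quote and before the follow-up.
No other message is forced both after the vendor quote and before the follow-up.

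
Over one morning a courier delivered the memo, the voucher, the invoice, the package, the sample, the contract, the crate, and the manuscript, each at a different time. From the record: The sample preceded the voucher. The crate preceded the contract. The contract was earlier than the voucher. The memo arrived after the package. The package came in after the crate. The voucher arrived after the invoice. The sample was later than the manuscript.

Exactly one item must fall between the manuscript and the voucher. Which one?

Tracing the constraints gives the manuscript → the sample → the voucher, so the sample sits after the manuscript and before the voucher.
No other item is forced both after the manuscript and before the voucher.

the sample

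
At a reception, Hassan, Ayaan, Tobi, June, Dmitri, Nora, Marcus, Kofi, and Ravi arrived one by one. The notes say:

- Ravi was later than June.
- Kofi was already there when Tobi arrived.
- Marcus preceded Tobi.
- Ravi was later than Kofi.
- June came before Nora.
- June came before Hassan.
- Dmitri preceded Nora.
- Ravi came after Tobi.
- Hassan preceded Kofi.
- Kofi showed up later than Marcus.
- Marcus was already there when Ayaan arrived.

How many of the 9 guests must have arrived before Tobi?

4

Directly stated before Tobi: Kofi and Marcus.
Hassan reaches Tobi via Hassan → Kofi → Tobi.
June reaches Tobi via June → Hassan → Kofi → Tobi.
That's Hassan, June, Kofi, and Marcus — 4 in all.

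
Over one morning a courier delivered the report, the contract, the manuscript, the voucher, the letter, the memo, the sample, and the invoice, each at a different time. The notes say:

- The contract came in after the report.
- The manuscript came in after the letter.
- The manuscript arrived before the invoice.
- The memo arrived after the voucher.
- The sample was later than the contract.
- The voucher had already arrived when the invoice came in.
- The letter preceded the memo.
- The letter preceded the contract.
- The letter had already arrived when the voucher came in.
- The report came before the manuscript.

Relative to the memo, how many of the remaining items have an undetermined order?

5

Forced before the memo: the letter and the voucher.
That leaves the contract, the invoice, the manuscript, the report, and the sample with no forced order relative to the memo — 5.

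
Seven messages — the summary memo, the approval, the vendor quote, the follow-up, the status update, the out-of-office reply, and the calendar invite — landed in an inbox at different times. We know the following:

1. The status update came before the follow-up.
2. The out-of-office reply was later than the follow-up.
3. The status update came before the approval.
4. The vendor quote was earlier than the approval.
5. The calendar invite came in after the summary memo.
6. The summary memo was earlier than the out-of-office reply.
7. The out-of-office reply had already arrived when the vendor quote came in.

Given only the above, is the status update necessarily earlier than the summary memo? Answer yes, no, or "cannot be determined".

cannot be determined

No chain of stated constraints runs from the status update to the summary memo, and none runs from the summary memo to the status update either.
So the relative order of the status update and the summary memo is not fixed by the given facts.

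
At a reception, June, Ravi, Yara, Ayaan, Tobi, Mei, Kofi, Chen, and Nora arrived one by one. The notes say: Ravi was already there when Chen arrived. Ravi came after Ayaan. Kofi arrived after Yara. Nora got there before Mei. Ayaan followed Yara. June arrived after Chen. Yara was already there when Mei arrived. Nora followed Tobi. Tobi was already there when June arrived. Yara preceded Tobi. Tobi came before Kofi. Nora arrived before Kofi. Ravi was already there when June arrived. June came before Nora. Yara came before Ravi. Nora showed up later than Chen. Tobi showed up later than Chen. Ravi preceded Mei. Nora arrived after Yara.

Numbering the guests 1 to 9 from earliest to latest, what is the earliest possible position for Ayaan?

Yara must come before Ayaan — 1 forced predecessor.
Nothing else is forced ahead of Ayaan, so their earliest slot is position 1 + 1 = 2.

2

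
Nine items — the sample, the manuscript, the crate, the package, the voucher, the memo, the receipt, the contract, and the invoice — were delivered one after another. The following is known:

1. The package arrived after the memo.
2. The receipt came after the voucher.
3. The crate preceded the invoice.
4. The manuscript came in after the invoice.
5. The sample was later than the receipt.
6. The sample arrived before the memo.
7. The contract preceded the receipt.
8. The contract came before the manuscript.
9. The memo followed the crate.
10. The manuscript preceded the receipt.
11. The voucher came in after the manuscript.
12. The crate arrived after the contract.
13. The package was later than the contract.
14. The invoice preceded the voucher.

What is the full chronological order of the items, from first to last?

the contract, the crate, the invoice, the manuscript, the voucher, the receipt, the sample, the memo, the package

The constraints fix every adjacent pair, so only one ordering works:
the contract → the crate → the invoice → the manuscript → the voucher → the receipt → the sample → the memo → the package.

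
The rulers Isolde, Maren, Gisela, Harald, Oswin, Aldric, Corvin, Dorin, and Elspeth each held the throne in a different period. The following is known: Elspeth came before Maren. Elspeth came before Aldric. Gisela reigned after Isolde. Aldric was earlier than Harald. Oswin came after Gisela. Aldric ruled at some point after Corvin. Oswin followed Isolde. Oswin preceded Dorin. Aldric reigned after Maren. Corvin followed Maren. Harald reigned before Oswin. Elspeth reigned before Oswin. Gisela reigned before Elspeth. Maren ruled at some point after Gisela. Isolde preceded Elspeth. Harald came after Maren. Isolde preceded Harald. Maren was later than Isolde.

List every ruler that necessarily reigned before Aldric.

Corvin, Elspeth, Gisela, Isolde, Maren

Directly stated before Aldric: Corvin, Elspeth, and Maren.
Gisela reaches Aldric via Gisela → Elspeth → Aldric.
Isolde reaches Aldric via Isolde → Elspeth → Aldric.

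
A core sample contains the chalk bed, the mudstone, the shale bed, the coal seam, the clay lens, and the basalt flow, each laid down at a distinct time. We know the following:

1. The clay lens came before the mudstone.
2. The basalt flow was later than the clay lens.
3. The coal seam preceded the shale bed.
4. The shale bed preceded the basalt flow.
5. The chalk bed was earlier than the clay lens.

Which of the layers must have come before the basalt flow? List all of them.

Directly stated before the basalt flow: the clay lens and the shale bed.
The chalk bed reaches the basalt flow via the chalk bed → the clay lens → the basalt flow.
The coal seam reaches the basalt flow via the coal seam → the shale bed → the basalt flow.

the chalk bed, the clay lens, the coal seam, the shale bed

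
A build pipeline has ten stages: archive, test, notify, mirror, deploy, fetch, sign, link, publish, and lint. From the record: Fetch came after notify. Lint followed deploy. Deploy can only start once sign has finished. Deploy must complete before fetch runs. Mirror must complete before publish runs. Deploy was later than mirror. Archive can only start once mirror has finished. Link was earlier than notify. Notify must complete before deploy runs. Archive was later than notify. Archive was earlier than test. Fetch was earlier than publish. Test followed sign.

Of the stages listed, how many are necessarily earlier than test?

5

Directly stated before test: archive and sign.
Link reaches test via link → notify → archive → test.
Mirror reaches test via mirror → archive → test.
Notify reaches test via notify → archive → test.
That's archive, link, mirror, notify, and sign — 5 in all.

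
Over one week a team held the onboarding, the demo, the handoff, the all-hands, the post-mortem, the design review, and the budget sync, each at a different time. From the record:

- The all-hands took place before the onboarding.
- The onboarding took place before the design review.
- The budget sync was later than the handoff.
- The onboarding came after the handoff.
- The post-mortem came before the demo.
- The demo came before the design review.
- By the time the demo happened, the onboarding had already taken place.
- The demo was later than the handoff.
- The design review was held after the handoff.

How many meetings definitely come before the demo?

4

Directly stated before the demo: the handoff, the onboarding, and the post-mortem.
The all-hands reaches the demo via the all-hands → the onboarding → the demo.
No chain forces the budget sync (or any of the others) ahead of the demo.
That's the all-hands, the handoff, the onboarding, and the post-mortem — 4 in all.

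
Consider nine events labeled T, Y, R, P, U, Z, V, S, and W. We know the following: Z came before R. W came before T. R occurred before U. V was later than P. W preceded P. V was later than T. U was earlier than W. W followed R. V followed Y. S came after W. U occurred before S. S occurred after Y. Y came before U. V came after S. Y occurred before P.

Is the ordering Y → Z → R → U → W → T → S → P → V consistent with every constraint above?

Check each stated constraint against the proposed order — e.g. Y is ahead of P; Y is ahead of V. Every pair is in the required order; nothing is violated.

yes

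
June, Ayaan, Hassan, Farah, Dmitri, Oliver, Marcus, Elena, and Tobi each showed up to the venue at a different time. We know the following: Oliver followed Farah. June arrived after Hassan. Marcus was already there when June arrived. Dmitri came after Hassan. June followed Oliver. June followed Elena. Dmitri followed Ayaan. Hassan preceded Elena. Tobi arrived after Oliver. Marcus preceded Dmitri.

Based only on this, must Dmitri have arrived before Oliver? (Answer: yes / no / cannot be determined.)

No chain of stated constraints runs from Dmitri to Oliver, and none runs from Oliver to Dmitri either.
So the relative order of Dmitri and Oliver is not fixed by the given facts.

cannot be determined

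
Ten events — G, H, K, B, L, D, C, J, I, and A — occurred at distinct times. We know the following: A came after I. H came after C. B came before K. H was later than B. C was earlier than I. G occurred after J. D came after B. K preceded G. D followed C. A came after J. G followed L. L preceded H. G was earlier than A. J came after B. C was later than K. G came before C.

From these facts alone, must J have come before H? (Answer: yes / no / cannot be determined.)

Chain the constraints: J → G → C → H. Each link is directly stated, so J comes before H.

yes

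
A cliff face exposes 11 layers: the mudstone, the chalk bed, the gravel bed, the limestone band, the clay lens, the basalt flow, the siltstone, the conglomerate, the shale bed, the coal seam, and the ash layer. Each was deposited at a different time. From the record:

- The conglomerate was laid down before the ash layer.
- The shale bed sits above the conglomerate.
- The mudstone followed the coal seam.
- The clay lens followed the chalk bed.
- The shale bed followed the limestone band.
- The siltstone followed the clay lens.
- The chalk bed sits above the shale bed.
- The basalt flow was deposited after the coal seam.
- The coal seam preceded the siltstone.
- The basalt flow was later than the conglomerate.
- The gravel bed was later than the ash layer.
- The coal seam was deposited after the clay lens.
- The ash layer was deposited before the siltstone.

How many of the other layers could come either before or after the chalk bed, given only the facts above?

Forced before the chalk bed: the conglomerate, the limestone band, and the shale bed; forced after the chalk bed: the basalt flow, the clay lens, the coal seam, the mudstone, and the siltstone.
That leaves the ash layer and the gravel bed with no forced order relative to the chalk bed — 2.

2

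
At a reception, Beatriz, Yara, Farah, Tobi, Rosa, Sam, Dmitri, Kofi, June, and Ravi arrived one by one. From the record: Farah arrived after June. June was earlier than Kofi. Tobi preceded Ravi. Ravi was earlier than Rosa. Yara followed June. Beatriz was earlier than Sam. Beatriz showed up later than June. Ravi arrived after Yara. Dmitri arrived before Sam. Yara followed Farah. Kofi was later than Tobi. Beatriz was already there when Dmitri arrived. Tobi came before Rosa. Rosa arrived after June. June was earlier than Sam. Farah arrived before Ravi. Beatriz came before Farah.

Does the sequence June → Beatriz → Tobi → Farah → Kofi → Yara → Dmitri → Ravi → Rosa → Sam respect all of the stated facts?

yes

Check each stated constraint against the proposed order — e.g. June is ahead of Rosa; June is ahead of Sam. Every pair is in the required order; nothing is violated.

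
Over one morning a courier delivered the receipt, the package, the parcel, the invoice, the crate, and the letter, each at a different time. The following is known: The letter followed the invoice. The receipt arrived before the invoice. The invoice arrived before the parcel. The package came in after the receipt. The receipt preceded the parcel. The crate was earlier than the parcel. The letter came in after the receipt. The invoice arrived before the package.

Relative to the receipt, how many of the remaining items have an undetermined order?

1

Forced after the receipt: the invoice, the letter, the package, and the parcel.
That leaves the crate with no forced order relative to the receipt — 1.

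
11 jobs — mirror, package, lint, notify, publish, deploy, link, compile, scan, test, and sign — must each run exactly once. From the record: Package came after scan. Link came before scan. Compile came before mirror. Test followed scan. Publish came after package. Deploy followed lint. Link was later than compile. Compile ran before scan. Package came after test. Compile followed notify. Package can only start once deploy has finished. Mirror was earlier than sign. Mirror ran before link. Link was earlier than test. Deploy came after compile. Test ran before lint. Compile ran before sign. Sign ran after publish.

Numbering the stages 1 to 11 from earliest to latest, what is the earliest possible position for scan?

Compile, link, mirror, and notify must all come before scan — 4 forced predecessors.
Nothing else is forced ahead of scan, so its earliest slot is position 4 + 1 = 5.

5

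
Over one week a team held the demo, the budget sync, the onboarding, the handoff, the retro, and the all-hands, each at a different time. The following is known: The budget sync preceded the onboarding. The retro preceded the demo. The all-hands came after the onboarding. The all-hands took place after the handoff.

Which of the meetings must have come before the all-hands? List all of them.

Directly stated before the all-hands: the handoff and the onboarding.
The budget sync reaches the all-hands via the budget sync → the onboarding → the all-hands.
No chain forces the demo (or any of the others) ahead of the all-hands.

the budget sync, the handoff, the onboarding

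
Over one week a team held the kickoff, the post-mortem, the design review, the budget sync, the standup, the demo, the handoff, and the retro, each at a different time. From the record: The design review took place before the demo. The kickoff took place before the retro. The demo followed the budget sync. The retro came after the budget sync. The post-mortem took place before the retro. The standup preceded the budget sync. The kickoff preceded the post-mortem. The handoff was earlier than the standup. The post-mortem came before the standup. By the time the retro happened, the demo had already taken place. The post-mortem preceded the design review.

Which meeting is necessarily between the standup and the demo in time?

the budget sync

Tracing the constraints gives the standup → the budget sync → the demo, so the budget sync sits after the standup and before the demo.
No other meeting is forced both after the standup and before the demo.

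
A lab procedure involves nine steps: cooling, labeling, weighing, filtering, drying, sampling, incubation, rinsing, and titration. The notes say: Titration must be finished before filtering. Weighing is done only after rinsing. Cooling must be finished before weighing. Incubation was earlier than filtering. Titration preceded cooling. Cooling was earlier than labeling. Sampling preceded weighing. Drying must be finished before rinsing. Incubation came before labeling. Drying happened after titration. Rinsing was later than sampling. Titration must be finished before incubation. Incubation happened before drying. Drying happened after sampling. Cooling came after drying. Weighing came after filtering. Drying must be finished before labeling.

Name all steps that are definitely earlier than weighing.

Directly stated before weighing: cooling, filtering, rinsing, and sampling.
Drying reaches weighing via drying → cooling → weighing.
Incubation reaches weighing via incubation → filtering → weighing.
Titration reaches weighing via titration → cooling → weighing.

cooling, drying, filtering, incubation, rinsing, sampling, titration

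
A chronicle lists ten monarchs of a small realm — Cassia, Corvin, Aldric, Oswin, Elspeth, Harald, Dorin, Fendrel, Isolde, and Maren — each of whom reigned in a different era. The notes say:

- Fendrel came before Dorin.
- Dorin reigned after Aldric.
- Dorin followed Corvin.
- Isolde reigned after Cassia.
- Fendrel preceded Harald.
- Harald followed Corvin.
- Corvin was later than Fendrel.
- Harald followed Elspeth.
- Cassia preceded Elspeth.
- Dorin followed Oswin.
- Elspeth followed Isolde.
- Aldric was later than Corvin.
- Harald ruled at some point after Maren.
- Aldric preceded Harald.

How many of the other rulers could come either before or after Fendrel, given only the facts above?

Forced after Fendrel: Aldric, Corvin, Dorin, and Harald.
That leaves Cassia, Elspeth, Isolde, Maren, and Oswin with no forced order relative to Fendrel — 5.

5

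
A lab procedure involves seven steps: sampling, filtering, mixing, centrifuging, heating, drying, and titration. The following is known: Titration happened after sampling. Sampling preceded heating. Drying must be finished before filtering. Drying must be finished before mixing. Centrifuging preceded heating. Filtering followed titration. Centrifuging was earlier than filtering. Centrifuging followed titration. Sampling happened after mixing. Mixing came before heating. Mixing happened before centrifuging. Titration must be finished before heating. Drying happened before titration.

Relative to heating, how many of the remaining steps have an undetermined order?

1

Forced before heating: centrifuging, drying, mixing, sampling, and titration.
That leaves filtering with no forced order relative to heating — 1.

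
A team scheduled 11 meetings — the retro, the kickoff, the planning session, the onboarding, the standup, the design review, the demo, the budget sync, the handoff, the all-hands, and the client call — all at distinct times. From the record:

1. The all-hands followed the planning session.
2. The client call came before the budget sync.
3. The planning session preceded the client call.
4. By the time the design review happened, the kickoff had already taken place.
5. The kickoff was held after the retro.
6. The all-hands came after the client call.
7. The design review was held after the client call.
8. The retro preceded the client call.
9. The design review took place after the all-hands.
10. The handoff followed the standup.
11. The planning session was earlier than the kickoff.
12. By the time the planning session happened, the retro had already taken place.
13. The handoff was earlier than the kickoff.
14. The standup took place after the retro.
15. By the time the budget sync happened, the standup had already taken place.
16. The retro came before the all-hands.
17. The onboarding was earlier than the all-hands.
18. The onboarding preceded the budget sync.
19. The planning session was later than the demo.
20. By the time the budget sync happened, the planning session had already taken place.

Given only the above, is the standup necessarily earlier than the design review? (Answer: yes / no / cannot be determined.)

Chain the constraints: the standup → the handoff → the kickoff → the design review. Each link is directly stated, so the standup comes before the design review.

yes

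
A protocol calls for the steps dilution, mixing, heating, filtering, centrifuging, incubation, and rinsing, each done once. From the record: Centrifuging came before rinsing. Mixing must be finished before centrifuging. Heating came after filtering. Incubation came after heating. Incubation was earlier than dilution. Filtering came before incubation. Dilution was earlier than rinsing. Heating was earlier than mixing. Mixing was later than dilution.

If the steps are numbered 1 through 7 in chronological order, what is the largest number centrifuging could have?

6

Centrifuging must come before rinsing — 1 step forced after it.
Everything else can be placed before centrifuging in some valid order, so centrifuging can sit as late as position 7 − 1 = 6.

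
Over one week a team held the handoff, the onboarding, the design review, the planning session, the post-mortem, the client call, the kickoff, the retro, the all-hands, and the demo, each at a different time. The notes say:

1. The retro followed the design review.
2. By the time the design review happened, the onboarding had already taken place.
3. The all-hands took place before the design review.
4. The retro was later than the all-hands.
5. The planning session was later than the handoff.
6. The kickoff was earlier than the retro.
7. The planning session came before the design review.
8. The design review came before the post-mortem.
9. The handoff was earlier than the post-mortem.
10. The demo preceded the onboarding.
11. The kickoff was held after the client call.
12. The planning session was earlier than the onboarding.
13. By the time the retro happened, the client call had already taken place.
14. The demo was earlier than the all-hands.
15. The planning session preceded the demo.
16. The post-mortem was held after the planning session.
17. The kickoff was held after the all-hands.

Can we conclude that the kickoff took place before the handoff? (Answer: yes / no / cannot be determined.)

no

Tracing the constraints gives the handoff → the planning session → the demo → the all-hands → the kickoff, so the handoff must come before the kickoff.
That means the kickoff cannot be before the handoff.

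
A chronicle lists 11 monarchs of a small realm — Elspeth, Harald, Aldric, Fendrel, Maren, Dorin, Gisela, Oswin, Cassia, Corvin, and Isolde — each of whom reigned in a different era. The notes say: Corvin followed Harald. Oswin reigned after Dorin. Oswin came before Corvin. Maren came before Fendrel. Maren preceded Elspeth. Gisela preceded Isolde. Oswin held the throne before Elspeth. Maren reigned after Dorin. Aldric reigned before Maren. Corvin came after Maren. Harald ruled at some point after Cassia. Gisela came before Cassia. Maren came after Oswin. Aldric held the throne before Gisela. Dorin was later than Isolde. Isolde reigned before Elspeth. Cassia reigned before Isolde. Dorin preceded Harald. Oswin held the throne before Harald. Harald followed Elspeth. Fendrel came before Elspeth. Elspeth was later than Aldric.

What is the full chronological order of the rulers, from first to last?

The constraints fix every adjacent pair, so only one ordering works:
Aldric → Gisela → Cassia → Isolde → Dorin → Oswin → Maren → Fendrel → Elspeth → Harald → Corvin.

Aldric, Gisela, Cassia, Isolde, Dorin, Oswin, Maren, Fendrel, Elspeth, Harald, Corvin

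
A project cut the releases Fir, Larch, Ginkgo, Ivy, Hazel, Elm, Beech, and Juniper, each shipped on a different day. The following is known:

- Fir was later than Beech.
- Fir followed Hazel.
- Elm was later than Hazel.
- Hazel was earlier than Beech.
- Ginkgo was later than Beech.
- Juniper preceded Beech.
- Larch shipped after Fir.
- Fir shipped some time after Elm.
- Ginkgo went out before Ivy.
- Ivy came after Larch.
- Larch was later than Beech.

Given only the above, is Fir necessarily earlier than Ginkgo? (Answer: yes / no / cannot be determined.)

No chain of stated constraints runs from Fir to Ginkgo, and none runs from Ginkgo to Fir either.
So the relative order of Fir and Ginkgo is not fixed by the given facts.

cannot be determined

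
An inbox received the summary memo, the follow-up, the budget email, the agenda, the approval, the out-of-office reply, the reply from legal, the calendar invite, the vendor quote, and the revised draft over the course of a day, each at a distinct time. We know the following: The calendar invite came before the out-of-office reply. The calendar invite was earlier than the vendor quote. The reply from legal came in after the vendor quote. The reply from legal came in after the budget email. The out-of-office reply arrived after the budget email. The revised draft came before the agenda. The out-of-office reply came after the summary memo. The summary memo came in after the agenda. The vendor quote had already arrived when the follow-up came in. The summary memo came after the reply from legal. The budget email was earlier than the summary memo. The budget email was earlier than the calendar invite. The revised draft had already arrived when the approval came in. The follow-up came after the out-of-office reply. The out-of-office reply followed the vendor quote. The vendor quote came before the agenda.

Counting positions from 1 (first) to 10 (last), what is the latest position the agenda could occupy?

7

The agenda must come before the follow-up, the out-of-office reply, and the summary memo — 3 messages forced after it.
Everything else can be placed before the agenda in some valid order, so the agenda can sit as late as position 10 − 3 = 7.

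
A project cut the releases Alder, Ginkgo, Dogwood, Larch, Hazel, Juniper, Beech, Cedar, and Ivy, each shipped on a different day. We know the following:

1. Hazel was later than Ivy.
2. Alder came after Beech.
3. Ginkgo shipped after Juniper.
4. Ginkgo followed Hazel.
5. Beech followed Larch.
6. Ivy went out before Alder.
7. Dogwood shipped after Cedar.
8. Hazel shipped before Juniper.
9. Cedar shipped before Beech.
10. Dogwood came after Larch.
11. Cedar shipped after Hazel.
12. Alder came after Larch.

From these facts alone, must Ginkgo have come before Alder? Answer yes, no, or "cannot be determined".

cannot be determined

No chain of stated constraints runs from Ginkgo to Alder, and none runs from Alder to Ginkgo either.
So the relative order of Ginkgo and Alder is not fixed by the given facts.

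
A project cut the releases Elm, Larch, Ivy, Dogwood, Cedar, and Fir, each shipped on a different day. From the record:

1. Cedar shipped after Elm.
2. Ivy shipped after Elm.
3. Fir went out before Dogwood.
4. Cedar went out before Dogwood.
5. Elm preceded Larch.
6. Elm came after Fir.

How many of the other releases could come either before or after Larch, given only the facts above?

Forced before Larch: Elm and Fir.
That leaves Cedar, Dogwood, and Ivy with no forced order relative to Larch — 3.

3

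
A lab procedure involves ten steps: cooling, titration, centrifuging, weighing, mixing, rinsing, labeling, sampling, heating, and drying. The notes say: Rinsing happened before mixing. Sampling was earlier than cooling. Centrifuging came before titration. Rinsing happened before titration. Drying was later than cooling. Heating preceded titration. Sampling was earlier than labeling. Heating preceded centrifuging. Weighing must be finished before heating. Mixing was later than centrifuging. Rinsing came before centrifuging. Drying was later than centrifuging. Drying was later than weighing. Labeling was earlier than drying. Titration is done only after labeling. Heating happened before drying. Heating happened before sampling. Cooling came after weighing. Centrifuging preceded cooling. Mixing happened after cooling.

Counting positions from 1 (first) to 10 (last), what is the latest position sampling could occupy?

Sampling must come before cooling, drying, labeling, mixing, and titration — 5 steps forced after it.
Everything else can be placed before sampling in some valid order, so sampling can sit as late as position 10 − 5 = 5.

5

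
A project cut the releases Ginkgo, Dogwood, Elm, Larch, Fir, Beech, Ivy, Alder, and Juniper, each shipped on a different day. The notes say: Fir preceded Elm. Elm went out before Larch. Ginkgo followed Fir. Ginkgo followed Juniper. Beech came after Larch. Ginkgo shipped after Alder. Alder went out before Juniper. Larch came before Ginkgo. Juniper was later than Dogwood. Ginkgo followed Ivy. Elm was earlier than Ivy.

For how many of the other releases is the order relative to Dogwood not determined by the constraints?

6

Forced after Dogwood: Ginkgo and Juniper.
That leaves Alder, Beech, Elm, Fir, Ivy, and Larch with no forced order relative to Dogwood — 6.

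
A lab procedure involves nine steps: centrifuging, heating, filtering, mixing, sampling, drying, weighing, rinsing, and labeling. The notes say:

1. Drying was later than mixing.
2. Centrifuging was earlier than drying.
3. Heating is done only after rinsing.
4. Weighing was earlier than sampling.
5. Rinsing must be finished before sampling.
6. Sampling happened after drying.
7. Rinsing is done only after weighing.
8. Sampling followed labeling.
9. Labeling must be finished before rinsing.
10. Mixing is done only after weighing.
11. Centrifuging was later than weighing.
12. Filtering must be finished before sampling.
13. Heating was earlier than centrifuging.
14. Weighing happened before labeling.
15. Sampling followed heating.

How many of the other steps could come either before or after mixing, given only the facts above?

Forced before mixing: weighing; forced after mixing: drying and sampling.
That leaves centrifuging, filtering, heating, labeling, and rinsing with no forced order relative to mixing — 5.

5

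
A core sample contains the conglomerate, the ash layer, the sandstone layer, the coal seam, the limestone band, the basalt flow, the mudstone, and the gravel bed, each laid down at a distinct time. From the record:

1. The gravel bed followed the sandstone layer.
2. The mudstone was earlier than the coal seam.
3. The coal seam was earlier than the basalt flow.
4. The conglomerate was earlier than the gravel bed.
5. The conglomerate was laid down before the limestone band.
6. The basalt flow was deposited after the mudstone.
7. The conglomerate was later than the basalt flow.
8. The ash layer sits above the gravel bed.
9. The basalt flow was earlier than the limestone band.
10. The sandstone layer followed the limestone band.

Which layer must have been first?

the mudstone

The mudstone has a chain of constraints placing it before every other layer, so the mudstone must be first.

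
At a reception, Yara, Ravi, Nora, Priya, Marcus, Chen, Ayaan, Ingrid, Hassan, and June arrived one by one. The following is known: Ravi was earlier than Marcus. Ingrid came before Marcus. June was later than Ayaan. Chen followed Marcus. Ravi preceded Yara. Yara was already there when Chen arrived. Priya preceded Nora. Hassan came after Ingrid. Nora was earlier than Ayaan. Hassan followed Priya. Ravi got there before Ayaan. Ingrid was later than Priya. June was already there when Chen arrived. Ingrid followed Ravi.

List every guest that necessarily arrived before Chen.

Ayaan, Ingrid, June, Marcus, Nora, Priya, Ravi, Yara

Directly stated before Chen: June, Marcus, and Yara.
Ayaan reaches Chen via Ayaan → June → Chen.
Ingrid reaches Chen via Ingrid → Marcus → Chen.
Nora reaches Chen via Nora → Ayaan → June → Chen.
Likewise Priya and Ravi each reach Chen by chaining the stated constraints.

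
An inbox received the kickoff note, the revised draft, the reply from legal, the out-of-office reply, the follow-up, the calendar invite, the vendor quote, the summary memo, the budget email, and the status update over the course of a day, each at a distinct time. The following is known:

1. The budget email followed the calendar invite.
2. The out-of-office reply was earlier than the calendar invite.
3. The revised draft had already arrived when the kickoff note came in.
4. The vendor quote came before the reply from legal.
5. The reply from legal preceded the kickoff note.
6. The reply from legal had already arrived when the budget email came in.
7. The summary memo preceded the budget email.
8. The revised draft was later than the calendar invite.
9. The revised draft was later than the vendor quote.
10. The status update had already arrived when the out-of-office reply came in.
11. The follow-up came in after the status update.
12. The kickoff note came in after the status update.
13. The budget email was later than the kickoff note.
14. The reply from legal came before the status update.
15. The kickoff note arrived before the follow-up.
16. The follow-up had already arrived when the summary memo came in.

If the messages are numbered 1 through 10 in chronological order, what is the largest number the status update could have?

The status update must come before the budget email, the calendar invite, the follow-up, the kickoff note, the out-of-office reply, the revised draft, and the summary memo — 7 messages forced after it.
Everything else can be placed before the status update in some valid order, so the status update can sit as late as position 10 − 7 = 3.

3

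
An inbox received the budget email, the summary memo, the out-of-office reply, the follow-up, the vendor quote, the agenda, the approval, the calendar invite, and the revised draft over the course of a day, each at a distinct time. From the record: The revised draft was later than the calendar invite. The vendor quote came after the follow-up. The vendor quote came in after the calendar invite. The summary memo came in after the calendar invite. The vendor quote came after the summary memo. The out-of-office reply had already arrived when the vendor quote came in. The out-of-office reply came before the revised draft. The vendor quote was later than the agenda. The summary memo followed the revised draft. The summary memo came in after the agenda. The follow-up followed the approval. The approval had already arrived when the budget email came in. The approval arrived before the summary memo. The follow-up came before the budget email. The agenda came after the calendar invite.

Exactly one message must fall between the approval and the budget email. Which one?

Tracing the constraints gives the approval → the follow-up → the budget email, so the follow-up sits after the approval and before the budget email.
No other message is forced both after the approval and before the budget email.

the follow-up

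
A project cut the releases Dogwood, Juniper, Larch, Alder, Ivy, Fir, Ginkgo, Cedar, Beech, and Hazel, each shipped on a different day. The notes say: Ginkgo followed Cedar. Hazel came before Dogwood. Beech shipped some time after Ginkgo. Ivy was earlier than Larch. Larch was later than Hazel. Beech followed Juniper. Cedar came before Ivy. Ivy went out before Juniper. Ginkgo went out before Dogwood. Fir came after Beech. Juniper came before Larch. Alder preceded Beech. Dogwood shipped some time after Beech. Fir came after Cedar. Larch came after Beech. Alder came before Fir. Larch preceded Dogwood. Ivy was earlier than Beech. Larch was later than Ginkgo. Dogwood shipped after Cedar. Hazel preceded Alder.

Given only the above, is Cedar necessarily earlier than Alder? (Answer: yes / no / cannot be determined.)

No chain of stated constraints runs from Cedar to Alder, and none runs from Alder to Cedar either.
So the relative order of Cedar and Alder is not fixed by the given facts.

cannot be determined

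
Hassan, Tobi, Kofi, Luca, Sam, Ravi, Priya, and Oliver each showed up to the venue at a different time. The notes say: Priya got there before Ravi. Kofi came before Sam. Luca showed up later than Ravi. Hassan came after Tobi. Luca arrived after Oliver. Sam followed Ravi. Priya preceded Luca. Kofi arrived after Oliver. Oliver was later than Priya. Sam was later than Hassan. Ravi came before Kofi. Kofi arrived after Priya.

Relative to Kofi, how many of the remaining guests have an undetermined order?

3

Forced before Kofi: Oliver, Priya, and Ravi; forced after Kofi: Sam.
That leaves Hassan, Luca, and Tobi with no forced order relative to Kofi — 3.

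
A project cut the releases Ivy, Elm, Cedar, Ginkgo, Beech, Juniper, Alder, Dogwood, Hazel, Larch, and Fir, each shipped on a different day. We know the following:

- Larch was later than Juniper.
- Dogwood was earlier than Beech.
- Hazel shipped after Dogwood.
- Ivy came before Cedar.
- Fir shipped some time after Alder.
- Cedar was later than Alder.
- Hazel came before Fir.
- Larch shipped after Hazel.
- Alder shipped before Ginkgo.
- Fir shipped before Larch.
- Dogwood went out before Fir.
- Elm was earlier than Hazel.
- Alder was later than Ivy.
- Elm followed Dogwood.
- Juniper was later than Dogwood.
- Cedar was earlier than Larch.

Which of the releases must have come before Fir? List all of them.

Directly stated before Fir: Alder, Dogwood, and Hazel.
Elm reaches Fir via Elm → Hazel → Fir.
Ivy reaches Fir via Ivy → Alder → Fir.
No chain forces Larch (or any of the others) ahead of Fir.

Alder, Dogwood, Elm, Hazel, Ivy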